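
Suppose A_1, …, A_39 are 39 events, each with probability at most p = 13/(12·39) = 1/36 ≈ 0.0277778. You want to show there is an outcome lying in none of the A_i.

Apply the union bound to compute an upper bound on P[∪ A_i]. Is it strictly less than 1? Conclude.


Union bound: P[∪_{i=1}^{39} A_i] ≤ Σ_i P[A_i] ≤ 39·p = 39·(1/36) = 13/12.
Numerically: 13/12 ≈ 1.0833333.
Is 13/12 < 1? NO.
Since the bound 13/12 is ≥ 1, the union bound is uninformative here; it does NOT by itself certify existence.

39·p = 13/12 ≈ 1.0833333; existence NOT certified by the union bound.


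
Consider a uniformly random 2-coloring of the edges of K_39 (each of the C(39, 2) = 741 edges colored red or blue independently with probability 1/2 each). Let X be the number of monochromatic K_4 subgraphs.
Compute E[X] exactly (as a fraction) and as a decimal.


Let X = Σ_S X_S over the C(39, 4) = 82251 subsets S of size 4, where X_S = 1 if the K_4 on S is monochromatic.
For a fixed S, the K_4 on S has C(4, 2) = 6 edges. P[all 6 edges red] = (1/2)^6, and likewise for blue, so P[monochromatic] = 2·(1/2)^6 = 2^{1 − 6} = 1/32.
Summing: E[X] = C(39, 4) · 2^{1 − 6} = 82251 · 1/32 = 82251/32.
Numerically: E[X] ≈ 2570.344.

E[X] = C(39,4)·2^(1−C(4,2)) = 82251/32 ≈ 2570.344.


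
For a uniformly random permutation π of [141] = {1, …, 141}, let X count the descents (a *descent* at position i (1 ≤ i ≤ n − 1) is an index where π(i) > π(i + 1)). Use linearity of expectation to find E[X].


Write X = Σ X_I over i = 1, …, 140, with X_I the indicator of one descent.
There are 140 indicators.
For each fixed i, the pair (π(i), π(i+1)) is a uniformly random ordered pair of distinct values from {1, …, 141}; by symmetry P[π(i) > π(i+1)] = 1/2.
By linearity: E[X] = 140 · (1/2) = (141 − 1) · (1/2) = 70 ≈ 70.00000.

E[X] = 70 = 70.00000.


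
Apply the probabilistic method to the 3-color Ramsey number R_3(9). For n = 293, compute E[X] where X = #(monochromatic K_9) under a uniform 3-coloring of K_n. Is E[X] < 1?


E[X] = C(293, 9) · 3^{1 − 36} = 38740172144007620 · 3^{−35} = 38740172144007620/50031545098999707.
As a reduced fraction: E[X] = 38740172144007620/50031545098999707 ≈ 0.774.
Is E[X] < 1? YES.
Since E[X] < 1, there exists a 3-coloring of K_{293} with no monochromatic K_9; hence R_3(9) > 293.

E[X] = 38740172144007620/50031545098999707 ≈ 0.774; E[X] < 1, so R_3(9) > 293.


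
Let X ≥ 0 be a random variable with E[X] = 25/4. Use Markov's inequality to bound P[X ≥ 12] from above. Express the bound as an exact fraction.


μ = E[X] = 25/4, a = 12.
Markov: P[X ≥ 12] ≤ μ/a = (25/4)/12 = 25/48.
Numerically: ≈ 0.520833.
(Since a = 12 > μ = 6.250000, the bound 25/48 is < 1 and informative.)

P[X ≥ 12] ≤ 25/48 ≈ 0.520833.


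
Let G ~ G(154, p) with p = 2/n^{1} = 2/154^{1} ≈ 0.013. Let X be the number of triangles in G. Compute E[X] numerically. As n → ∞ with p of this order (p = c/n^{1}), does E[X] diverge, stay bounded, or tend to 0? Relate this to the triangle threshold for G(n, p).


Number of potential triangles: C(154, 3) = 596904.
Each occurs with probability p³ ≈ (0.013)³ ≈ 2.19042e-06.
By linearity: E[X] = C(154, 3)·p³ ≈ 596904 · 2.19042e-06 ≈ 1.307.
Here α = 1, so p = 2/n is exactly at the triangle threshold p ~ 1/n. Asymptotically E[X] → c³/6 = 2³/6 = 4/3 ≈ 1.333, a bounded constant. In this regime the triangle count is asymptotically Poisson(c³/6).

E[X] ≈ 1.307; in regime p = Θ(1/n^{1}) E[X] stays bounded (at the triangle threshold p ~ 1/n).


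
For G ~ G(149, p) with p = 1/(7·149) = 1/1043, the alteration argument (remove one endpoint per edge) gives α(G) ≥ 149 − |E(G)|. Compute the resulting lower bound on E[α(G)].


E[|E(G)|] = C(149, 2)·p = 11026 · (1/1043) = 74/7.
E[α(G)] ≥ n − E[|E(G)|] = 149 − 74/7 = 969/7.
Numerically: ≈ 138.429.
(This is only a lower bound; the true E[α(G)] may be larger.)

E[α(G)] ≥ 969/7 ≈ 138.429.


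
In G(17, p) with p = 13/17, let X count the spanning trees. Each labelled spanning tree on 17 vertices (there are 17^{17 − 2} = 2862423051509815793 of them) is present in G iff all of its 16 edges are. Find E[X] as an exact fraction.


K_17 has 17^{17 − 2} = 2862423051509815793 labelled spanning trees.
For each such spanning tree H, let X_H = 1 if all 16 edges of H are present in G. Then P[X_H = 1] = p^{16} = (13/17)^{16} = 665416609183179841/48661191875666868481.
By linearity of expectation: E[X] = Σ_H E[X_H] = 2862423051509815793 · p^{16} = 2862423051509815793 · 665416609183179841/48661191875666868481 = 665416609183179841/17.
Numerically: E[X] ≈ 3.9142e+16.

E[X] = 2862423051509815793 · (13/17)^{16} = 665416609183179841/17 ≈ 3.9142e+16.


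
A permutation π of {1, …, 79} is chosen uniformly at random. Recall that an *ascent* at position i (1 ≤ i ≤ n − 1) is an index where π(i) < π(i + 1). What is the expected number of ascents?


Write X = Σ X_I over i = 1, …, 78, with X_I the indicator of one ascent.
There are 78 indicators.
For each fixed i, the pair (π(i), π(i+1)) is a uniformly random ordered pair of distinct values from {1, …, 79}; by symmetry P[π(i) < π(i+1)] = 1/2.
By linearity: E[X] = 78 · (1/2) = (79 − 1) · (1/2) = 39 ≈ 39.000000.

E[X] = 39 = 39.000000.


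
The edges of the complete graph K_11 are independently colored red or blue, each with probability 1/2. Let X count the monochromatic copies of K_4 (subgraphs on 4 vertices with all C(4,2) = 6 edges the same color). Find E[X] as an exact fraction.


Let X = Σ_S X_S over the C(11, 4) = 330 subsets S of size 4, where X_S = 1 if the K_4 on S is monochromatic.
For a fixed S, the K_4 on S has C(4, 2) = 6 edges. P[all 6 edges red] = (1/2)^6, and likewise for blue, so P[monochromatic] = 2·(1/2)^6 = 2^{1 − 6} = 1/32.
Summing: E[X] = C(11, 4) · 2^{1 − 6} = 330 · 1/32 = 165/16.
Numerically: E[X] ≈ 10.31250.

E[X] = C(11,4)·2^(1−C(4,2)) = 165/16 ≈ 10.31250.


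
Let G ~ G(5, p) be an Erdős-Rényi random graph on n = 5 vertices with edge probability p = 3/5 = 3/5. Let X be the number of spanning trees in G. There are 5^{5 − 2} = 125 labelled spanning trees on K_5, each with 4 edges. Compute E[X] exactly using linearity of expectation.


K_5 has 5^{5 − 2} = 125 labelled spanning trees.
For each such spanning tree H, let X_H = 1 if all 4 edges of H are present in G. Then P[X_H = 1] = p^{4} = (3/5)^{4} = 81/625.
By linearity: E[X] = Σ_H E[X_H] = 125 · p^{4} = 125 · 81/625 = 81/5.
Numerically: E[X] ≈ 16.2.

E[X] = 125 · (3/5)^{4} = 81/5 ≈ 16.2.


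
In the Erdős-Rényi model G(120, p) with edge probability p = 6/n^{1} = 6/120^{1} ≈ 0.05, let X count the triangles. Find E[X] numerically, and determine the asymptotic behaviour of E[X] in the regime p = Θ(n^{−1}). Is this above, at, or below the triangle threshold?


Number of potential triangles: C(120, 3) = 280840.
Each occurs with probability p³ ≈ (0.05)³ ≈ 1.25000000e-04.
By linearity: E[X] = C(120, 3)·p³ ≈ 280840 · 1.25000000e-04 ≈ 35.105000.
Here α = 1, so p = 6/n is exactly at the triangle threshold p ~ 1/n. Asymptotically E[X] → c³/6 = 6³/6 = 36 ≈ 36.000000, a bounded constant. In this regime the triangle count is asymptotically Poisson(c³/6).

E[X] ≈ 35.105000; in regime p = Θ(1/n^{1}) E[X] stays bounded (at the triangle threshold p ~ 1/n).


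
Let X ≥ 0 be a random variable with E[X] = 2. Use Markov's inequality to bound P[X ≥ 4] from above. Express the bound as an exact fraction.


μ = E[X] = 2, a = 4.
Markov: P[X ≥ 4] ≤ μ/a = (2)/4 = 1/2.
Numerically: ≈ 0.500000.
(Since a = 4 > μ = 2.000000, the bound 1/2 is < 1 and informative.)

P[X ≥ 4] ≤ 1/2 ≈ 0.500000.


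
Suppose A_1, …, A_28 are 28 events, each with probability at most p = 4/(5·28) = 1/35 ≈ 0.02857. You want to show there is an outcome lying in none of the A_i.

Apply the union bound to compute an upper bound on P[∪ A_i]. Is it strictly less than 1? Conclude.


Union bound: P[∪_{i=1}^{28} A_i] ≤ Σ_i P[A_i] ≤ 28·p = 28·(1/35) = 4/5.
Numerically: 4/5 ≈ 0.80000.
Is 4/5 < 1? YES.
Since P[∪ A_i] ≤ 4/5 < 1, the complement has P[∩ A_i^c] ≥ 1 − 4/5 = 1/5 > 0, so some outcome avoids every A_i.

28·p = 4/5 ≈ 0.80000; existence CERTIFIED by the union bound.


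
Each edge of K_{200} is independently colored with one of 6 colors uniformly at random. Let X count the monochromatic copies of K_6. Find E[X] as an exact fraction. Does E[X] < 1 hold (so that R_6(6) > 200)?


E[X] = C(200, 6) · 6^{1 − 15} = 82408626300 · 6^{−14} = 82408626300/78364164096.
As a reduced fraction: E[X] = 6867385525/6530347008 ≈ 1.0516111.
Is E[X] < 1? NO.
Since E[X] ≥ 1, the first-moment bound is inconclusive at n = 200; it does NOT by itself certify R_6(6) > 200.

E[X] = 6867385525/6530347008 ≈ 1.0516111; E[X] ≥ 1; first-moment method inconclusive here.


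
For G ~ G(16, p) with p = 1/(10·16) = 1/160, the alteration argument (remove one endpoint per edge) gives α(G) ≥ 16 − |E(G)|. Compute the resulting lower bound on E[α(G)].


E[|E(G)|] = C(16, 2)·p = 120 · (1/160) = 3/4.
E[α(G)] ≥ n − E[|E(G)|] = 16 − 3/4 = 61/4.
Numerically: ≈ 15.250.
(This is only a lower bound; the true E[α(G)] may be larger.)

E[α(G)] ≥ 61/4 ≈ 15.250.


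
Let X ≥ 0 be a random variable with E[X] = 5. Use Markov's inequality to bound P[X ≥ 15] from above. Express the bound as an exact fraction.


μ = E[X] = 5, a = 15.
Markov: P[X ≥ 15] ≤ μ/a = (5)/15 = 1/3.
Numerically: ≈ 0.333333.
(Since a = 15 > μ = 5.000000, the bound 1/3 is < 1 and informative.)

P[X ≥ 15] ≤ 1/3 ≈ 0.333333.


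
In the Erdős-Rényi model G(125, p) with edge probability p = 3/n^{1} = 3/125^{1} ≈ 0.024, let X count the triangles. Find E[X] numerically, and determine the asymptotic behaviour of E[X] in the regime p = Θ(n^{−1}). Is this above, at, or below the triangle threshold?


Number of potential triangles: C(125, 3) = 317750.
Each occurs with probability p³ ≈ (0.024)³ ≈ 1.38240000e-05.
By linearity: E[X] = C(125, 3)·p³ ≈ 317750 · 1.38240000e-05 ≈ 4.392576.
Here α = 1, so p = 3/n is exactly at the triangle threshold p ~ 1/n. Asymptotically E[X] → c³/6 = 3³/6 = 9/2 ≈ 4.500000, a bounded constant. In this regime the triangle count is asymptotically Poisson(c³/6).

E[X] ≈ 4.392576; in regime p = Θ(1/n^{1}) E[X] stays bounded (at the triangle threshold p ~ 1/n).


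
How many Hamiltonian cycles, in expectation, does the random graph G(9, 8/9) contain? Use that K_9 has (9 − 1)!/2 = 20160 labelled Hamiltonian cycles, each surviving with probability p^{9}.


K_9 has (9 − 1)!/2 = 20160 labelled Hamiltonian cycles.
For each such Hamiltonian cycle H, let X_H = 1 if all 9 edges of H are present in G. Then P[X_H = 1] = p^{9} = (8/9)^{9} = 134217728/387420489.
By linearity of expectation: E[X] = Σ_H E[X_H] = 20160 · p^{9} = 20160 · 134217728/387420489 = 300647710720/43046721.
Numerically: E[X] ≈ 6984.22.

E[X] = 20160 · (8/9)^{9} = 300647710720/43046721 ≈ 6984.22.


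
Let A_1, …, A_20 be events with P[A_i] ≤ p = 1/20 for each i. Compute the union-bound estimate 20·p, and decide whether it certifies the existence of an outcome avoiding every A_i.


Union bound: P[∪_{i=1}^{20} A_i] ≤ Σ_i P[A_i] ≤ 20·p = 20·(1/20) = 1.
Numerically: 1 ≈ 1.000.
Is 1 < 1? NO.
Since the bound 1 is ≥ 1, the union bound is uninformative here; it does NOT by itself certify existence.

20·p = 1 ≈ 1.000; existence NOT certified by the union bound.


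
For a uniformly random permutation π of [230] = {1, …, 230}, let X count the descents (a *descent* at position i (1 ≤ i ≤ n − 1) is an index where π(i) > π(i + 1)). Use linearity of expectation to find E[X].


Write X = Σ X_I over i = 1, …, 229, with X_I the indicator of one descent.
There are 229 indicators.
For each fixed i, the pair (π(i), π(i+1)) is a uniformly random ordered pair of distinct values from {1, …, 230}; by symmetry P[π(i) > π(i+1)] = 1/2.
By linearity: E[X] = 229 · (1/2) = (230 − 1) · (1/2) = 229/2 ≈ 114.50000.

E[X] = 229/2 = 114.50000.


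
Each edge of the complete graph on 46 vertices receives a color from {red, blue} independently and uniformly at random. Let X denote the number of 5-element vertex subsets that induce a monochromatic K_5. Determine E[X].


Let X = Σ_S X_S over the C(46, 5) = 1370754 subsets S of size 5, where X_S = 1 if the K_5 on S is monochromatic.
For a fixed S, the K_5 on S has C(5, 2) = 10 edges. P[all 10 edges red] = (1/2)^10, and likewise for blue, so P[monochromatic] = 2·(1/2)^10 = 2^{1 − 10} = 1/512.
Summing: E[X] = C(46, 5) · 2^{1 − 10} = 1370754 · 1/512 = 685377/256.
Numerically: E[X] ≈ 2677.254.

E[X] = C(46,5)·2^(1−C(5,2)) = 685377/256 ≈ 2677.254.


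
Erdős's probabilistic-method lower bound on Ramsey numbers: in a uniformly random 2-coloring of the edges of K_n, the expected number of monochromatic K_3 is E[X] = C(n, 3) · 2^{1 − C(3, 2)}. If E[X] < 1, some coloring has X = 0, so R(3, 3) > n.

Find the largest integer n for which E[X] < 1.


We need C(n, 3) · 2^{1 − 3} < 1, i.e. C(n, 3) < 2^{3 − 1} = 4.
Check values of n near the boundary:
  n = 3: C(3, 3) = 1; 1 < 4? YES
  n = 4: C(4, 3) = 4; 4 < 4? NO
  n = 5: C(5, 3) = 10; 10 < 4? NO
  n = 6: C(6, 3) = 20; 20 < 4? NO
The largest n with C(n, 3) < 4 is n = 3 (where E[X] = 1/4 ≈ 0.2500). Hence R(3, 3) > 3, i.e. R(3, 3) ≥ 4.

Largest n = 3; hence R(3, 3) > 3.


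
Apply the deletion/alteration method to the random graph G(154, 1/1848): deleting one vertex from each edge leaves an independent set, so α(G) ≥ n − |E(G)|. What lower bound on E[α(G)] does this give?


E[|E(G)|] = C(154, 2)·p = 11781 · (1/1848) = 51/8.
E[α(G)] ≥ n − E[|E(G)|] = 154 − 51/8 = 1181/8.
Numerically: ≈ 147.625000.
(This is only a lower bound; the true E[α(G)] may be larger.)

E[α(G)] ≥ 1181/8 ≈ 147.625000.


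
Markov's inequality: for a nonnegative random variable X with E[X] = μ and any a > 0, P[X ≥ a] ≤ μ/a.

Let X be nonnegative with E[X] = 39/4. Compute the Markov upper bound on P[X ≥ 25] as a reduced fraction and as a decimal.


μ = E[X] = 39/4, a = 25.
Markov: P[X ≥ 25] ≤ μ/a = (39/4)/25 = 39/100.
Numerically: ≈ 0.3900.
(Since a = 25 > μ = 9.7500, the bound 39/100 is < 1 and informative.)

P[X ≥ 25] ≤ 39/100 ≈ 0.3900.


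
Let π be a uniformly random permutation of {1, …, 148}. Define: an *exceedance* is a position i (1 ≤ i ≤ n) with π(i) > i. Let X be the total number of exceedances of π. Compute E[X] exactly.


Write X = Σ_{i=1}^{148} X_i, where X_i = 1_{π(i) > i}.
For each fixed i, π(i) is uniform over {1, …, 148} (marginal of a uniform permutation), so P[π(i) > i] = (n − i)/n. Summing: Σ_{i=1}^{148} (n − i)/n = (0 + 1 + … + 147)/148 = 148(148 − 1)/(2·148) = (148 − 1)/2.
Hence E[X] = Σ_{i=1}^{148} (148 − i)/148 = 147/2 ≈ 73.5000.

E[X] = 147/2 = 73.5000.


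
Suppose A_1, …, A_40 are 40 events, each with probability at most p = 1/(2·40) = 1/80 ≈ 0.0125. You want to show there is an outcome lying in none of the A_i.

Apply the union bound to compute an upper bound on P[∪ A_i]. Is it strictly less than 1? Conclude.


Union bound: P[∪_{i=1}^{40} A_i] ≤ Σ_i P[A_i] ≤ 40·p = 40·(1/80) = 1/2.
Numerically: 1/2 ≈ 0.5000.
Is 1/2 < 1? YES.
Since P[∪ A_i] ≤ 1/2 < 1, the complement has P[∩ A_i^c] ≥ 1 − 1/2 = 1/2 > 0, so some outcome avoids every A_i.

40·p = 1/2 ≈ 0.5000; existence CERTIFIED by the union bound.


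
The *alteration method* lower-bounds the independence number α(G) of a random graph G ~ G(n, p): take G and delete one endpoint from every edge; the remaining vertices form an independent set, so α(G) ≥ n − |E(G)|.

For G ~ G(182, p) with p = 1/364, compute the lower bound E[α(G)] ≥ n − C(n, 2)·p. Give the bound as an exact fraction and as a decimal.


E[|E(G)|] = C(182, 2)·p = 16471 · (1/364) = 181/4.
E[α(G)] ≥ n − E[|E(G)|] = 182 − 181/4 = 547/4.
Numerically: ≈ 136.7500.
(This is only a lower bound; the true E[α(G)] may be larger.)

E[α(G)] ≥ 547/4 ≈ 136.7500.


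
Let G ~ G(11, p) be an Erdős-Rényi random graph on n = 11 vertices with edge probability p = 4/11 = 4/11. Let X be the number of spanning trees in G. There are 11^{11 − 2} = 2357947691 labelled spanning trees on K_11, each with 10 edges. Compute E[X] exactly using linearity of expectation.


K_11 has 11^{11 − 2} = 2357947691 labelled spanning trees.
For each such spanning tree H, let X_H = 1 if all 10 edges of H are present in G. Then P[X_H = 1] = p^{10} = (4/11)^{10} = 1048576/25937424601.
By linearity: E[X] = Σ_H E[X_H] = 2357947691 · p^{10} = 2357947691 · 1048576/25937424601 = 1048576/11.
Numerically: E[X] ≈ 95325.1.

E[X] = 2357947691 · (4/11)^{10} = 1048576/11 ≈ 95325.1.


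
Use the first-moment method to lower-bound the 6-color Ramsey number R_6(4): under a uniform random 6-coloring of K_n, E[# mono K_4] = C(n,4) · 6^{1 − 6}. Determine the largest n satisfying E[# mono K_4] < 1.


We need C(n, 4) · 6^{1 − 6} < 1, i.e. C(n, 4) < 6^{6 − 1} = 7776.
Check values of n near the boundary:
  n = 16: C(16, 4) = 1820; 1820 < 7776? YES
  n = 17: C(17, 4) = 2380; 2380 < 7776? YES
  n = 18: C(18, 4) = 3060; 3060 < 7776? YES
  n = 19: C(19, 4) = 3876; 3876 < 7776? YES
  n = 20: C(20, 4) = 4845; 4845 < 7776? YES
  n = 21: C(21, 4) = 5985; 5985 < 7776? YES
  n = 22: C(22, 4) = 7315; 7315 < 7776? YES
  n = 23: C(23, 4) = 8855; 8855 < 7776? NO
  n = 24: C(24, 4) = 10626; 10626 < 7776? NO
The largest n with C(n, 4) < 7776 is n = 22 (where E[X] = 7315/7776 ≈ 0.94072). Hence R_6(4) > 22, i.e. R_6(4) ≥ 23.

Largest n = 22; hence R_6(4) > 22.


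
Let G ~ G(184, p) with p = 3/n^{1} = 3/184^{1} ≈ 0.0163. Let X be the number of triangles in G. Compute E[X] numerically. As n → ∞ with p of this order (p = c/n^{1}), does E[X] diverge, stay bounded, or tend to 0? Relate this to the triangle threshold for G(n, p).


Number of potential triangles: C(184, 3) = 1021384.
Each occurs with probability p³ ≈ (0.0163)³ ≈ 4.334213e-06.
By linearity: E[X] = C(184, 3)·p³ ≈ 1021384 · 4.334213e-06 ≈ 4.4269.
Here α = 1, so p = 3/n is exactly at the triangle threshold p ~ 1/n. Asymptotically E[X] → c³/6 = 3³/6 = 9/2 ≈ 4.5000, a bounded constant. In this regime the triangle count is asymptotically Poisson(c³/6).

E[X] ≈ 4.4269; in regime p = Θ(1/n^{1}) E[X] stays bounded (at the triangle threshold p ~ 1/n).


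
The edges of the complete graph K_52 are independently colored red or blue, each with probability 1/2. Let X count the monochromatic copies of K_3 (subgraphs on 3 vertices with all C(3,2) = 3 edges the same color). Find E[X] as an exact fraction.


Let X = Σ_S X_S over the C(52, 3) = 22100 subsets S of size 3, where X_S = 1 if the K_3 on S is monochromatic.
For a fixed S, the K_3 on S has C(3, 2) = 3 edges. P[all 3 edges red] = (1/2)^3, and likewise for blue, so P[monochromatic] = 2·(1/2)^3 = 2^{1 − 3} = 1/4.
By linearity: E[X] = C(52, 3) · 2^{1 − 3} = 22100 · 1/4 = 5525.
Numerically: E[X] ≈ 5525.0000.

E[X] = C(52,3)·2^(1−C(3,2)) = 5525 ≈ 5525.0000.


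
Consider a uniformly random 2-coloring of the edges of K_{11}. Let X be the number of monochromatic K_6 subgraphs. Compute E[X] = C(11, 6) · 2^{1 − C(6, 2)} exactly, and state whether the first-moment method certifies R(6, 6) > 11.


E[X] = C(11, 6) · 2^{1 − 15} = 462 · 2^{−14} = 462/16384.
As a reduced fraction: E[X] = 231/8192 ≈ 0.028.
Is E[X] < 1? YES.
Since E[X] < 1, there exists a 2-coloring of K_{11} with no monochromatic K_6; hence R(6, 6) > 11.

E[X] = 231/8192 ≈ 0.028; E[X] < 1, so R(6, 6) > 11.


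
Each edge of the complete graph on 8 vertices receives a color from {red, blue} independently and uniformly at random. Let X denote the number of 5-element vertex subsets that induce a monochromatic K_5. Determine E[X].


Let X = Σ_S X_S over the C(8, 5) = 56 subsets S of size 5, where X_S = 1 if the K_5 on S is monochromatic.
For a fixed S, the K_5 on S has C(5, 2) = 10 edges. P[all 10 edges red] = (1/2)^10, and likewise for blue, so P[monochromatic] = 2·(1/2)^10 = 2^{1 − 10} = 1/512.
By linearity of expectation: E[X] = C(8, 5) · 2^{1 − 10} = 56 · 1/512 = 7/64.
Numerically: E[X] ≈ 0.10938.

E[X] = C(8,5)·2^(1−C(5,2)) = 7/64 ≈ 0.10938.


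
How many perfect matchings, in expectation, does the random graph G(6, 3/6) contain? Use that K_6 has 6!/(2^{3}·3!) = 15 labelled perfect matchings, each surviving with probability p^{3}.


K_6 has 6!/(2^{3}·3!) = 15 labelled perfect matchings.
For each such perfect matching H, let X_H = 1 if all 3 edges of H are present in G. Then P[X_H = 1] = p^{3} = (1/2)^{3} = 1/8.
Summing the indicators: E[X] = Σ_H E[X_H] = 15 · p^{3} = 15 · 1/8 = 15/8.
Numerically: E[X] ≈ 1.875.

E[X] = 15 · (1/2)^{3} = 15/8 ≈ 1.875.


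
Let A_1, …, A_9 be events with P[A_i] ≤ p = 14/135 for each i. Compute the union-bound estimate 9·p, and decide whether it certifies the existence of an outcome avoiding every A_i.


Union bound: P[∪_{i=1}^{9} A_i] ≤ Σ_i P[A_i] ≤ 9·p = 9·(14/135) = 14/15.
Numerically: 14/15 ≈ 0.9333.
Is 14/15 < 1? YES.
Since P[∪ A_i] ≤ 14/15 < 1, the complement has P[∩ A_i^c] ≥ 1 − 14/15 = 1/15 > 0, so some outcome avoids every A_i.

9·p = 14/15 ≈ 0.9333; existence CERTIFIED by the union bound.


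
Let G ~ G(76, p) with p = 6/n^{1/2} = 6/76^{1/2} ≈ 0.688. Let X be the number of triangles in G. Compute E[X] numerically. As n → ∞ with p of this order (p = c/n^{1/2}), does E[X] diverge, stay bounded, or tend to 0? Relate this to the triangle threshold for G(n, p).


Number of potential triangles: C(76, 3) = 70300.
Each occurs with probability p³ ≈ (0.688)³ ≈ 3.26012e-01.
By linearity: E[X] = C(76, 3)·p³ ≈ 70300 · 3.26012e-01 ≈ 22918.632.
Since α = 1/2 < 1, p = c/n^{1/2} ≫ 1/n is above the triangle threshold p ~ 1/n. Asymptotically E[X] ~ (c³/6)·n^{3(1−α)} = (6³/6)·n^{1.5} → ∞; triangles are abundant w.h.p.

E[X] ≈ 22918.632; in regime p = Θ(1/n^{1/2}) E[X] diverges (above the triangle threshold p ~ 1/n).


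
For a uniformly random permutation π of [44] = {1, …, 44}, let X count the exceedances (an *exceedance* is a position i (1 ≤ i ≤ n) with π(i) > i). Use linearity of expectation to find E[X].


Write X = Σ_{i=1}^{44} X_i, where X_i = 1_{π(i) > i}.
For each fixed i, π(i) is uniform over {1, …, 44} (marginal of a uniform permutation), so P[π(i) > i] = (n − i)/n. Summing: Σ_{i=1}^{44} (n − i)/n = (0 + 1 + … + 43)/44 = 44(44 − 1)/(2·44) = (44 − 1)/2.
Hence E[X] = Σ_{i=1}^{44} (44 − i)/44 = 43/2 ≈ 21.50000.

E[X] = 43/2 = 21.50000.


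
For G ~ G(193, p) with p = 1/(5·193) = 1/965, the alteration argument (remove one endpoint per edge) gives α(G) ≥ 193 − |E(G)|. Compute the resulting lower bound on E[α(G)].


E[|E(G)|] = C(193, 2)·p = 18528 · (1/965) = 96/5.
E[α(G)] ≥ n − E[|E(G)|] = 193 − 96/5 = 869/5.
Numerically: ≈ 173.8000.
(This is only a lower bound; the true E[α(G)] may be larger.)

E[α(G)] ≥ 869/5 ≈ 173.8000.


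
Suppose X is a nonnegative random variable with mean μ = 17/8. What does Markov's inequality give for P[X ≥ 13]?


μ = E[X] = 17/8, a = 13.
Markov: P[X ≥ 13] ≤ μ/a = (17/8)/13 = 17/104.
Numerically: ≈ 0.163462.
(Since a = 13 > μ = 2.125000, the bound 17/104 is < 1 and informative.)

P[X ≥ 13] ≤ 17/104 ≈ 0.163462.


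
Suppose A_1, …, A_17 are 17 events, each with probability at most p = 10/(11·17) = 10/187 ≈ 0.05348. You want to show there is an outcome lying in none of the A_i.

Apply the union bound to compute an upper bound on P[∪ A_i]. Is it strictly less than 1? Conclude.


Union bound: P[∪_{i=1}^{17} A_i] ≤ Σ_i P[A_i] ≤ 17·p = 17·(10/187) = 10/11.
Numerically: 10/11 ≈ 0.90909.
Is 10/11 < 1? YES.
Since P[∪ A_i] ≤ 10/11 < 1, the complement has P[∩ A_i^c] ≥ 1 − 10/11 = 1/11 > 0, so some outcome avoids every A_i.

17·p = 10/11 ≈ 0.90909; existence CERTIFIED by the union bound.


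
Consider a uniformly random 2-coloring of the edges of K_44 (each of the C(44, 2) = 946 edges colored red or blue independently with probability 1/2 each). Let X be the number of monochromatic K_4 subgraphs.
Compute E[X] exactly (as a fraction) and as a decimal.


Let X = Σ_S X_S over the C(44, 4) = 135751 subsets S of size 4, where X_S = 1 if the K_4 on S is monochromatic.
For a fixed S, the K_4 on S has C(4, 2) = 6 edges. P[all 6 edges red] = (1/2)^6, and likewise for blue, so P[monochromatic] = 2·(1/2)^6 = 2^{1 − 6} = 1/32.
By linearity of expectation: E[X] = C(44, 4) · 2^{1 − 6} = 135751 · 1/32 = 135751/32.
Numerically: E[X] ≈ 4242.218750.

E[X] = C(44,4)·2^(1−C(4,2)) = 135751/32 ≈ 4242.218750.


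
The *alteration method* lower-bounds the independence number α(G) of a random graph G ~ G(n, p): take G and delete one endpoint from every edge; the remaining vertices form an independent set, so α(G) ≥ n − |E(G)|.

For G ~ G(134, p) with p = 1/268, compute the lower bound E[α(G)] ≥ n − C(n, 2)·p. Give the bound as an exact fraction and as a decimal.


E[|E(G)|] = C(134, 2)·p = 8911 · (1/268) = 133/4.
E[α(G)] ≥ n − E[|E(G)|] = 134 − 133/4 = 403/4.
Numerically: ≈ 100.75000.
(This is only a lower bound; the true E[α(G)] may be larger.)

E[α(G)] ≥ 403/4 ≈ 100.75000.


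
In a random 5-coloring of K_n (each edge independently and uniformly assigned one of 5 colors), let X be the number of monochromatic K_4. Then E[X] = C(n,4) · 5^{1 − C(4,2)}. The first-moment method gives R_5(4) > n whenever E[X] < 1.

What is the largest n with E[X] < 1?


We need C(n, 4) · 5^{1 − 6} < 1, i.e. C(n, 4) < 5^{6 − 1} = 3125.
Check values of n near the boundary:
  n = 12: C(12, 4) = 495; 495 < 3125? YES
  n = 13: C(13, 4) = 715; 715 < 3125? YES
  n = 14: C(14, 4) = 1001; 1001 < 3125? YES
  n = 15: C(15, 4) = 1365; 1365 < 3125? YES
  n = 16: C(16, 4) = 1820; 1820 < 3125? YES
  n = 17: C(17, 4) = 2380; 2380 < 3125? YES
  n = 18: C(18, 4) = 3060; 3060 < 3125? YES
  n = 19: C(19, 4) = 3876; 3876 < 3125? NO
  n = 20: C(20, 4) = 4845; 4845 < 3125? NO
  n = 21: C(21, 4) = 5985; 5985 < 3125? NO
The largest n with C(n, 4) < 3125 is n = 18 (where E[X] = 612/625 ≈ 0.979). Hence R_5(4) > 18, i.e. R_5(4) ≥ 19.

Largest n = 18; hence R_5(4) > 18.


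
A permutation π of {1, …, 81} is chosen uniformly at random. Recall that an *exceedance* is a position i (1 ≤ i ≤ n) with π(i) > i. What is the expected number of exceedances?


Write X = Σ_{i=1}^{81} X_i, where X_i = 1_{π(i) > i}.
For each fixed i, π(i) is uniform over {1, …, 81} (marginal of a uniform permutation), so P[π(i) > i] = (n − i)/n. Summing: Σ_{i=1}^{81} (n − i)/n = (0 + 1 + … + 80)/81 = 81(81 − 1)/(2·81) = (81 − 1)/2.
Hence E[X] = Σ_{i=1}^{81} (81 − i)/81 = 40 ≈ 40.0000.

E[X] = 40 = 40.0000.


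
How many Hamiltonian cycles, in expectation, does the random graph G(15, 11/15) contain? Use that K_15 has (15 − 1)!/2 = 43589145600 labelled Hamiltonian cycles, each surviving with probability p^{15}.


K_15 has (15 − 1)!/2 = 43589145600 labelled Hamiltonian cycles.
For each such Hamiltonian cycle H, let X_H = 1 if all 15 edges of H are present in G. Then P[X_H = 1] = p^{15} = (11/15)^{15} = 4177248169415651/437893890380859375.
By linearity: E[X] = Σ_H E[X_H] = 43589145600 · p^{15} = 43589145600 · 4177248169415651/437893890380859375 = 29972457393249757754368/72081298828125.
Numerically: E[X] ≈ 4.16e+08.

E[X] = 43589145600 · (11/15)^{15} = 29972457393249757754368/72081298828125 ≈ 4.16e+08.


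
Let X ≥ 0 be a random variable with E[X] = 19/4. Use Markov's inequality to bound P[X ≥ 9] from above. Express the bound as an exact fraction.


μ = E[X] = 19/4, a = 9.
Markov: P[X ≥ 9] ≤ μ/a = (19/4)/9 = 19/36.
Numerically: ≈ 0.52778.
(Since a = 9 > μ = 4.75000, the bound 19/36 is < 1 and informative.)

P[X ≥ 9] ≤ 19/36 ≈ 0.52778.


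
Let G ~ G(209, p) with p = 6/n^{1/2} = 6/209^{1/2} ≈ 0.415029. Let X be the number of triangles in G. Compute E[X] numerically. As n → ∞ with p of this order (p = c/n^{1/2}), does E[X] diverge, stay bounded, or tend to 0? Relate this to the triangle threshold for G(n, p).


Number of potential triangles: C(209, 3) = 1499784.
Each occurs with probability p³ ≈ (0.415029)³ ≈ 7.14881934e-02.
By linearity: E[X] = C(209, 3)·p³ ≈ 1499784 · 7.14881934e-02 ≈ 107216.848642.
Since α = 1/2 < 1, p = c/n^{1/2} ≫ 1/n is above the triangle threshold p ~ 1/n. Asymptotically E[X] ~ (c³/6)·n^{3(1−α)} = (6³/6)·n^{1.5} → ∞; triangles are abundant w.h.p.

E[X] ≈ 107216.848642; in regime p = Θ(1/n^{1/2}) E[X] diverges (above the triangle threshold p ~ 1/n).


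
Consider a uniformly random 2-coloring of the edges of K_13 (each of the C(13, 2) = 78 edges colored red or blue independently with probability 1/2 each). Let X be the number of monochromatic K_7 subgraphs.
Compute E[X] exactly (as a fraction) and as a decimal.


Let X = Σ_S X_S over the C(13, 7) = 1716 subsets S of size 7, where X_S = 1 if the K_7 on S is monochromatic.
For a fixed S, the K_7 on S has C(7, 2) = 21 edges. P[all 21 edges red] = (1/2)^21, and likewise for blue, so P[monochromatic] = 2·(1/2)^21 = 2^{1 − 21} = 1/1048576.
By linearity of expectation: E[X] = C(13, 7) · 2^{1 − 21} = 1716 · 1/1048576 = 429/262144.
Numerically: E[X] ≈ 0.0016.

E[X] = C(13,7)·2^(1−C(7,2)) = 429/262144 ≈ 0.0016.


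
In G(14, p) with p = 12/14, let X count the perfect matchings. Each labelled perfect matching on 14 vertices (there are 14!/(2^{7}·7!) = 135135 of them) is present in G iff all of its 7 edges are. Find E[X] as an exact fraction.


K_14 has 14!/(2^{7}·7!) = 135135 labelled perfect matchings.
For each such perfect matching H, let X_H = 1 if all 7 edges of H are present in G. Then P[X_H = 1] = p^{7} = (6/7)^{7} = 279936/823543.
Summing the indicators: E[X] = Σ_H E[X_H] = 135135 · p^{7} = 135135 · 279936/823543 = 5404164480/117649.
Numerically: E[X] ≈ 4.59e+04.

E[X] = 135135 · (6/7)^{7} = 5404164480/117649 ≈ 4.59e+04.


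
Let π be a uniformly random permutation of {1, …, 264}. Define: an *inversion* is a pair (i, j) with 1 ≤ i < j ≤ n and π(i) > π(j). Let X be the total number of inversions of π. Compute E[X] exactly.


Write X = Σ X_I over the C(264, 2) = 34716 pairs i < j, with X_I the indicator of one inversion.
There are 34716 indicators.
For each fixed pair i < j, the values π(i) and π(j) are two distinct elements of {1, …, 264} in uniformly random order; by symmetry P[π(i) > π(j)] = 1/2.
By linearity: E[X] = 34716 · (1/2) = C(264, 2) · (1/2) = 34716/2 = 17358 ≈ 17358.00000.

E[X] = 17358 = 17358.00000.


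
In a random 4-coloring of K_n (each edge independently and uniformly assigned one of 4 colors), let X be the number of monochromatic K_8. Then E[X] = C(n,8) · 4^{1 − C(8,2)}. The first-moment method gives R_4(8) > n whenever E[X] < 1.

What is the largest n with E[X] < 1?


We need C(n, 8) · 4^{1 − 28} < 1, i.e. C(n, 8) < 4^{28 − 1} = 18014398509481984.
Check values of n near the boundary:
  n = 403: C(403, 8) = 16090020602228430; 16090020602228430 < 18014398509481984? YES
  n = 404: C(404, 8) = 16415071523485570; 16415071523485570 < 18014398509481984? YES
  n = 405: C(405, 8) = 16745853821188050; 16745853821188050 < 18014398509481984? YES
  n = 406: C(406, 8) = 17082453897995850; 17082453897995850 < 18014398509481984? YES
  n = 407: C(407, 8) = 17424959239309050; 17424959239309050 < 18014398509481984? YES
  n = 408: C(408, 8) = 17773458424095231; 17773458424095231 < 18014398509481984? YES
  n = 409: C(409, 8) = 18128041135797879; 18128041135797879 < 18014398509481984? NO
The largest n with C(n, 8) < 18014398509481984 is n = 408 (where E[X] = 17773458424095231/18014398509481984 ≈ 0.9866). Hence R_4(8) > 408, i.e. R_4(8) ≥ 409.

Largest n = 408; hence R_4(8) > 408.


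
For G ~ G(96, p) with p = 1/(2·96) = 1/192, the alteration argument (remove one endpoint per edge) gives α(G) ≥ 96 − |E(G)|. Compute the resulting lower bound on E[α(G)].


E[|E(G)|] = C(96, 2)·p = 4560 · (1/192) = 95/4.
E[α(G)] ≥ n − E[|E(G)|] = 96 − 95/4 = 289/4.
Numerically: ≈ 72.250.
(This is only a lower bound; the true E[α(G)] may be larger.)

E[α(G)] ≥ 289/4 ≈ 72.250.


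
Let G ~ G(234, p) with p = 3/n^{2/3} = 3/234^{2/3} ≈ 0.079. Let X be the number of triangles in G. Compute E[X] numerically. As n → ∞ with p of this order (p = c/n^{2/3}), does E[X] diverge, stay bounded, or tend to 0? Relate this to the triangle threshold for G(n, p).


Number of potential triangles: C(234, 3) = 2108184.
Each occurs with probability p³ ≈ (0.079)³ ≈ 4.93097e-04.
By linearity: E[X] = C(234, 3)·p³ ≈ 2108184 · 4.93097e-04 ≈ 1039.538.
Since α = 2/3 < 1, p = c/n^{2/3} ≫ 1/n is above the triangle threshold p ~ 1/n. Asymptotically E[X] ~ (c³/6)·n^{3(1−α)} = (3³/6)·n^{1} → ∞; triangles are abundant w.h.p.

E[X] ≈ 1039.538; in regime p = Θ(1/n^{2/3}) E[X] diverges (above the triangle threshold p ~ 1/n).


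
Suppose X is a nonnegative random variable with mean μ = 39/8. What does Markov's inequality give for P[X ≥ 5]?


μ = E[X] = 39/8, a = 5.
Markov: P[X ≥ 5] ≤ μ/a = (39/8)/5 = 39/40.
Numerically: ≈ 0.97500.
(Since a = 5 > μ = 4.87500, the bound 39/40 is < 1 and informative.)

P[X ≥ 5] ≤ 39/40 ≈ 0.97500.


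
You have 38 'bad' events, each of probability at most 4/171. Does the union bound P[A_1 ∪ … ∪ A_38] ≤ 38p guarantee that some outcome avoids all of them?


Union bound: P[∪_{i=1}^{38} A_i] ≤ Σ_i P[A_i] ≤ 38·p = 38·(4/171) = 8/9.
Numerically: 8/9 ≈ 0.888889.
Is 8/9 < 1? YES.
Since P[∪ A_i] ≤ 8/9 < 1, the complement has P[∩ A_i^c] ≥ 1 − 8/9 = 1/9 > 0, so some outcome avoids every A_i.

38·p = 8/9 ≈ 0.888889; existence CERTIFIED by the union bound.


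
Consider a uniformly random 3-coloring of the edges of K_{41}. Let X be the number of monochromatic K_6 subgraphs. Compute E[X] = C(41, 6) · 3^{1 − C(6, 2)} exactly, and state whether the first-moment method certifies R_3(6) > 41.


E[X] = C(41, 6) · 3^{1 − 15} = 4496388 · 3^{−14} = 4496388/4782969.
As a reduced fraction: E[X] = 1498796/1594323 ≈ 0.940083.
Is E[X] < 1? YES.
Since E[X] < 1, there exists a 3-coloring of K_{41} with no monochromatic K_6; hence R_3(6) > 41.

E[X] = 1498796/1594323 ≈ 0.940083; E[X] < 1, so R_3(6) > 41.


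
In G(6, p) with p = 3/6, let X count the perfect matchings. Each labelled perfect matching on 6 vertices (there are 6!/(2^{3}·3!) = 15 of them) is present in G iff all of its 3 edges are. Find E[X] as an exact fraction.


K_6 has 6!/(2^{3}·3!) = 15 labelled perfect matchings.
For each such perfect matching H, let X_H = 1 if all 3 edges of H are present in G. Then P[X_H = 1] = p^{3} = (1/2)^{3} = 1/8.
By linearity of expectation: E[X] = Σ_H E[X_H] = 15 · p^{3} = 15 · 1/8 = 15/8.
Numerically: E[X] ≈ 1.875.

E[X] = 15 · (1/2)^{3} = 15/8 ≈ 1.875.


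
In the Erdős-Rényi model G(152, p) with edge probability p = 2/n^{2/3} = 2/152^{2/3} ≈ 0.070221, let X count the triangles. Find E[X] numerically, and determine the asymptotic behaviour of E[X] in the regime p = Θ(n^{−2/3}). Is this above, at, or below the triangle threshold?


Number of potential triangles: C(152, 3) = 573800.
Each occurs with probability p³ ≈ (0.070221)³ ≈ 3.4626039e-04.
By linearity: E[X] = C(152, 3)·p³ ≈ 573800 · 3.4626039e-04 ≈ 198.68421.
Since α = 2/3 < 1, p = c/n^{2/3} ≫ 1/n is above the triangle threshold p ~ 1/n. Asymptotically E[X] ~ (c³/6)·n^{3(1−α)} = (2³/6)·n^{1} → ∞; triangles are abundant w.h.p.

E[X] ≈ 198.68421; in regime p = Θ(1/n^{2/3}) E[X] diverges (above the triangle threshold p ~ 1/n).


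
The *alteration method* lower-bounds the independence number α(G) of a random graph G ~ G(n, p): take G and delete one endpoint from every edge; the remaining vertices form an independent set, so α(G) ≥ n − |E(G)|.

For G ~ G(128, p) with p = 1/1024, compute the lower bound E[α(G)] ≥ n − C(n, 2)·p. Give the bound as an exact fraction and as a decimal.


E[|E(G)|] = C(128, 2)·p = 8128 · (1/1024) = 127/16.
E[α(G)] ≥ n − E[|E(G)|] = 128 − 127/16 = 1921/16.
Numerically: ≈ 120.062.
(This is only a lower bound; the true E[α(G)] may be larger.)

E[α(G)] ≥ 1921/16 ≈ 120.062.


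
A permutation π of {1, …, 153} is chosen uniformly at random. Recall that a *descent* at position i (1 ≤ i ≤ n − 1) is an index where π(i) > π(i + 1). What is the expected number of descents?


Write X = Σ X_I over i = 1, …, 152, with X_I the indicator of one descent.
There are 152 indicators.
For each fixed i, the pair (π(i), π(i+1)) is a uniformly random ordered pair of distinct values from {1, …, 153}; by symmetry P[π(i) > π(i+1)] = 1/2.
By linearity: E[X] = 152 · (1/2) = (153 − 1) · (1/2) = 76 ≈ 76.000.

E[X] = 76 = 76.000.


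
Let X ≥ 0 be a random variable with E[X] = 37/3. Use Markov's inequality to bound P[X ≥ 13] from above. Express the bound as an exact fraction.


μ = E[X] = 37/3, a = 13.
Markov: P[X ≥ 13] ≤ μ/a = (37/3)/13 = 37/39.
Numerically: ≈ 0.949.
(Since a = 13 > μ = 12.333, the bound 37/39 is < 1 and informative.)

P[X ≥ 13] ≤ 37/39 ≈ 0.949.


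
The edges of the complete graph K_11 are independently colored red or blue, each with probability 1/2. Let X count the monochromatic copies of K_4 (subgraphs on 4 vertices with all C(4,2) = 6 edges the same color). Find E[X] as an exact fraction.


Let X = Σ_S X_S over the C(11, 4) = 330 subsets S of size 4, where X_S = 1 if the K_4 on S is monochromatic.
For a fixed S, the K_4 on S has C(4, 2) = 6 edges. P[all 6 edges red] = (1/2)^6, and likewise for blue, so P[monochromatic] = 2·(1/2)^6 = 2^{1 − 6} = 1/32.
By linearity: E[X] = C(11, 4) · 2^{1 − 6} = 330 · 1/32 = 165/16.
Numerically: E[X] ≈ 10.312.

E[X] = C(11,4)·2^(1−C(4,2)) = 165/16 ≈ 10.312.


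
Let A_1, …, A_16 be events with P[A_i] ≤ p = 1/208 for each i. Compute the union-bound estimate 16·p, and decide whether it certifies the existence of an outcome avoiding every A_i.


Union bound: P[∪_{i=1}^{16} A_i] ≤ Σ_i P[A_i] ≤ 16·p = 16·(1/208) = 1/13.
Numerically: 1/13 ≈ 0.0769231.
Is 1/13 < 1? YES.
Since P[∪ A_i] ≤ 1/13 < 1, the complement has P[∩ A_i^c] ≥ 1 − 1/13 = 12/13 > 0, so some outcome avoids every A_i.

16·p = 1/13 ≈ 0.0769231; existence CERTIFIED by the union bound.


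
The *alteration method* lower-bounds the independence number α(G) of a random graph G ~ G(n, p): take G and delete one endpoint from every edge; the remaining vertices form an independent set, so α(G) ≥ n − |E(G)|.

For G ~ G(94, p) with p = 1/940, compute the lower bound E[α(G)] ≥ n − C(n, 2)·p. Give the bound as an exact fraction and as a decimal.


E[|E(G)|] = C(94, 2)·p = 4371 · (1/940) = 93/20.
E[α(G)] ≥ n − E[|E(G)|] = 94 − 93/20 = 1787/20.
Numerically: ≈ 89.350.
(This is only a lower bound; the true E[α(G)] may be larger.)

E[α(G)] ≥ 1787/20 ≈ 89.350.


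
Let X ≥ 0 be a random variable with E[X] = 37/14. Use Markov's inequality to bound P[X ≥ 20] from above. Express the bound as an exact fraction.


μ = E[X] = 37/14, a = 20.
Markov: P[X ≥ 20] ≤ μ/a = (37/14)/20 = 37/280.
Numerically: ≈ 0.132.
(Since a = 20 > μ = 2.643, the bound 37/280 is < 1 and informative.)

P[X ≥ 20] ≤ 37/280 ≈ 0.132.


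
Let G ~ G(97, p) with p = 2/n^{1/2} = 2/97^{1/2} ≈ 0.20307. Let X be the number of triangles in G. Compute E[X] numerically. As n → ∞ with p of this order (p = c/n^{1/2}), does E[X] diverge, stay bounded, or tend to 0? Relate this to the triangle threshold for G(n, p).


Number of potential triangles: C(97, 3) = 147440.
Each occurs with probability p³ ≈ (0.20307)³ ≈ 8.3739890e-03.
By linearity: E[X] = C(97, 3)·p³ ≈ 147440 · 8.3739890e-03 ≈ 1234.66094.
Since α = 1/2 < 1, p = c/n^{1/2} ≫ 1/n is above the triangle threshold p ~ 1/n. Asymptotically E[X] ~ (c³/6)·n^{3(1−α)} = (2³/6)·n^{1.5} → ∞; triangles are abundant w.h.p.

E[X] ≈ 1234.66094; in regime p = Θ(1/n^{1/2}) E[X] diverges (above the triangle threshold p ~ 1/n).
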